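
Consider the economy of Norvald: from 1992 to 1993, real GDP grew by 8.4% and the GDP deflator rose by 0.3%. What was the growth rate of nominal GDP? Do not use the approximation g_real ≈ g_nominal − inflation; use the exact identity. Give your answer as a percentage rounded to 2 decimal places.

(1 + g_nom) = (1 + g_real)(1 + π) = 1.0840 × 1.0030 = 1.08725.

8.73%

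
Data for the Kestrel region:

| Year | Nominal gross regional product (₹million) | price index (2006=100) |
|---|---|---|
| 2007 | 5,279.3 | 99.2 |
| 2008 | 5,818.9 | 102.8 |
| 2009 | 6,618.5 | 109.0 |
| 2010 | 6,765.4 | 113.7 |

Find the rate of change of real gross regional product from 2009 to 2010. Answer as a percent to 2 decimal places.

-2.01%

Real gross regional product 2009 = 6618.5/1.090 = 6072.02.
Real gross regional product 2010 = 6765.4/1.137 = 5950.22.
Change = 5950.22/6072.02 − 1 = -0.0201.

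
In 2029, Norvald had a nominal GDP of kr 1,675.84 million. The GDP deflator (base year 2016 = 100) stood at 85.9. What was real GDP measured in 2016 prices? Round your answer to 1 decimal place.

kr 1,950.9 million

Real GDP = Nominal / (GDP deflator/100) = 1675.84 / 0.859 = 1950.92.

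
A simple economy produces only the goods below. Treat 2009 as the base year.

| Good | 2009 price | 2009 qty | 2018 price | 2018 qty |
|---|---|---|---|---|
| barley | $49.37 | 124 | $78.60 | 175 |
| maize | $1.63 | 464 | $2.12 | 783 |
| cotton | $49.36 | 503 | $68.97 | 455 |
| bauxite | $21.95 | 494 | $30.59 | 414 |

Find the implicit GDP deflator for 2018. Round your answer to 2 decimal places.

143.41

Nominal GDP 2018 = 78.60·175 + 2.12·783 + 68.97·455 + 30.59·414 = 59460.57.
Real GDP 2018 (at 2009 prices) = 49.37·175 + 1.63·783 + 49.36·455 + 21.95·414 = 41462.14.
Deflator = Nominal/Real × 100 = 59460.57/41462.14 × 100 = 143.409.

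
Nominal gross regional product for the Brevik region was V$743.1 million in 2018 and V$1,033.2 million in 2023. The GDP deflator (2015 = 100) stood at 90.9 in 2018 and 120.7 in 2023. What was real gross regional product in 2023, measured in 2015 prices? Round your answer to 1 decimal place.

V$856.0 million

Real gross regional product = Nominal / (GDP deflator/100) = 1033.2 / 1.207 = 856.01.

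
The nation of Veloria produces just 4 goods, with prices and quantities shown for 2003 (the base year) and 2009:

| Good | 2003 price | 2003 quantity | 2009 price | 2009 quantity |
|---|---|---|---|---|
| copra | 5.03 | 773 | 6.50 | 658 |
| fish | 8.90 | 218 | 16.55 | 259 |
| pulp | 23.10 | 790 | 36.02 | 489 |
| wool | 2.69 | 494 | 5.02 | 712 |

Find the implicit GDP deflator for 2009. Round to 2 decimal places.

158.03

Nominal GDP 2009 = 6.50·658 + 16.55·259 + 36.02·489 + 5.02·712 = 29751.47.
Real GDP 2009 (at 2003 prices) = 5.03·658 + 8.90·259 + 23.10·489 + 2.69·712 = 18826.02.
Deflator = Nominal/Real × 100 = 29751.47/18826.02 × 100 = 158.034.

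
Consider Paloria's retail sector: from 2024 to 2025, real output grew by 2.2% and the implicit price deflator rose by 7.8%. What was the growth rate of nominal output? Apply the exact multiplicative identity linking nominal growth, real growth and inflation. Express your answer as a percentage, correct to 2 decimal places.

10.17%

(1 + g_nom) = (1 + g_real)(1 + π) = 1.0220 × 1.0780 = 1.10172.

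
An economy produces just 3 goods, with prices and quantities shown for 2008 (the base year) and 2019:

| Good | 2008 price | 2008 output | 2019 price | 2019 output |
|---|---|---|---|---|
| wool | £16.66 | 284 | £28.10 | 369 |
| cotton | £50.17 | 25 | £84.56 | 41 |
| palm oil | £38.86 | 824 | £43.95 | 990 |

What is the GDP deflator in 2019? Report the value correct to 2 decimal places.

122.86

Nominal GDP 2019 = 28.10·369 + 84.56·41 + 43.95·990 = 57346.36.
Real GDP 2019 (at 2008 prices) = 16.66·369 + 50.17·41 + 38.86·990 = 46675.91.
Deflator = Nominal/Real × 100 = 57346.36/46675.91 × 100 = 122.861.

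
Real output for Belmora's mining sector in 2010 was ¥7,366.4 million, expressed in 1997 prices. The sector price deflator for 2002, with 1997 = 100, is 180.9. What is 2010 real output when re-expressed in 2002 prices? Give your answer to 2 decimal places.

¥13,325.82 million

Real output in 2002 prices = Real output in 1997 prices × (P_2002/P_1997) = 7366.4 × 1.809 = 13325.82.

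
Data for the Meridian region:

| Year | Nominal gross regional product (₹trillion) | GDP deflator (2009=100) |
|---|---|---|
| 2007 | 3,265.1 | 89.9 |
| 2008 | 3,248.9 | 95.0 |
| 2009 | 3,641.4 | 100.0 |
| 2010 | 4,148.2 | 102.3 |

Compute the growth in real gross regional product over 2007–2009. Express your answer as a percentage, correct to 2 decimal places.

Real gross regional product 2007 = 3265.1/0.899 = 3631.92.
Real gross regional product 2009 = 3641.4/1.000 = 3641.40.
Change = 3641.40/3631.92 − 1 = 0.0026.

0.26%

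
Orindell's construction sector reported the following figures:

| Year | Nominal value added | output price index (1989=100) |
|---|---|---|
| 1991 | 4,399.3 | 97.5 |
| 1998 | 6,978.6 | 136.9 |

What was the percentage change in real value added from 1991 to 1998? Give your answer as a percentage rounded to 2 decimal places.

12.98%

Real value added 1991 = 4399.3 / 0.975 = 4512.10.
Real value added 1998 = 6978.6 / 1.369 = 5097.59.
Real growth = 5097.59 / 4512.10 − 1 = 0.1298.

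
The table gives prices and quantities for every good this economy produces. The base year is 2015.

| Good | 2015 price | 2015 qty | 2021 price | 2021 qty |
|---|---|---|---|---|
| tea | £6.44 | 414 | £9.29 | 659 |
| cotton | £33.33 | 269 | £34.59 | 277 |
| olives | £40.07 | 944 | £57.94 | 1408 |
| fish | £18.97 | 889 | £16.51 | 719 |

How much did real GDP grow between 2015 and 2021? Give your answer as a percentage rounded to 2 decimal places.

25.95%

Real GDP 2015 = Nominal GDP 2015 = 6.44·414 + 33.33·269 + 40.07·944 + 18.97·889 = 66322.34.
Real GDP 2021 (at 2015 prices) = 6.44·659 + 33.33·277 + 40.07·1408 + 18.97·719 = 83534.36.
Real growth = 83534.36/66322.34 − 1 = 0.2595.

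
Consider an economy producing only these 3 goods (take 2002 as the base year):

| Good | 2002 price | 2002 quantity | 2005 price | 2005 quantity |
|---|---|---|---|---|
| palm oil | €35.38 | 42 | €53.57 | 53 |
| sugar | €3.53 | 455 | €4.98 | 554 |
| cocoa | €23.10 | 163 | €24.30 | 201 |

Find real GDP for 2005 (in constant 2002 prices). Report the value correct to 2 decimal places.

€8473.86

Real GDP 2005 = Σ (p_2002 × q_2005) = 35.38·53 + 3.53·554 + 23.10·201 = 8473.86.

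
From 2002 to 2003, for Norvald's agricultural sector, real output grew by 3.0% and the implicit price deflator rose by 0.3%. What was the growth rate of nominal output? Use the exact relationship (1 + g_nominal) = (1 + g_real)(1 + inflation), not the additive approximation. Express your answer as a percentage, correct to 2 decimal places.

3.31%

(1 + g_nom) = (1 + g_real)(1 + π) = 1.0300 × 1.0030 = 1.03309.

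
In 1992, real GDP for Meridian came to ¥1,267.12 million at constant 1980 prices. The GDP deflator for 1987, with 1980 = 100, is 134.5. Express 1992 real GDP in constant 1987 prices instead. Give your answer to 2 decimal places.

¥1,704.28 million

Real GDP in 1987 prices = Real GDP in 1980 prices × (P_1987/P_1980) = 1267.12 × 1.345 = 1704.28.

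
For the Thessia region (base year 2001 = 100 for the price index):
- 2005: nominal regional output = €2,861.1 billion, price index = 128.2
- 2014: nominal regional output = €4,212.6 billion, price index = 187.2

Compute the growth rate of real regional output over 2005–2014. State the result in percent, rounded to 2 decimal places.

Deflate each year: 2005 → 2861.1/1.282 = 2231.75; 2014 → 4212.6/1.872 = 2250.32.
So real regional output changed by 2250.32/2231.75 − 1 = 0.0083, i.e. 0.83%.

0.83%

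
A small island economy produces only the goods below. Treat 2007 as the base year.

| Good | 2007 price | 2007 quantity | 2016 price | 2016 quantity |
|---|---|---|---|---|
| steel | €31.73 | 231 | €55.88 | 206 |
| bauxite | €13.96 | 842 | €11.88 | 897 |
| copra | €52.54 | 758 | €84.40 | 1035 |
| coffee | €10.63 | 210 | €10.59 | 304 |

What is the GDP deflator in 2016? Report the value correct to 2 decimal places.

Nominal GDP 2016 = 55.88·206 + 11.88·897 + 84.40·1035 + 10.59·304 = 112741.00.
Real GDP 2016 (at 2007 prices) = 31.73·206 + 13.96·897 + 52.54·1035 + 10.63·304 = 76668.92.
Deflator = Nominal/Real × 100 = 112741.00/76668.92 × 100 = 147.049.

147.05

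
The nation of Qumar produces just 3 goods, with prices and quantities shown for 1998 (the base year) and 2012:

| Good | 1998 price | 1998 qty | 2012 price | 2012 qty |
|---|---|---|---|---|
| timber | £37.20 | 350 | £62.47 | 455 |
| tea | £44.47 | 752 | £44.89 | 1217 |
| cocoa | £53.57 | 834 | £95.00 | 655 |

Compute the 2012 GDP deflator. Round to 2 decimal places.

Nominal GDP 2012 = 62.47·455 + 44.89·1217 + 95.00·655 = 145279.98.
Real GDP 2012 (at 1998 prices) = 37.20·455 + 44.47·1217 + 53.57·655 = 106134.34.
Deflator = Nominal/Real × 100 = 145279.98/106134.34 × 100 = 136.883.

136.88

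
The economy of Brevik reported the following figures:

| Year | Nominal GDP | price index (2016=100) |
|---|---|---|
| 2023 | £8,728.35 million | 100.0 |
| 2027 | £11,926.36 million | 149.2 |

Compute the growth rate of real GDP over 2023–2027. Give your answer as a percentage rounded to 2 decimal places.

-8.42%

Real GDP 2023 = 8728.35 / 1.000 = 8728.35.
Real GDP 2027 = 11926.36 / 1.492 = 7993.54.
Real growth = 7993.54 / 8728.35 − 1 = -0.0842.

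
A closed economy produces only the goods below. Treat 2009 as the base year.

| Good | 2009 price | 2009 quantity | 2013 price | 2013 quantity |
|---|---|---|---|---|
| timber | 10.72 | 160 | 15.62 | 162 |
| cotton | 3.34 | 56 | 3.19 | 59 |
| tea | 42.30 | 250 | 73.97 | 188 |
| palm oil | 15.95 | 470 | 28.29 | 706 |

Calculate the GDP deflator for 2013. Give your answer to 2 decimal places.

Nominal GDP 2013 = 15.62·162 + 3.19·59 + 73.97·188 + 28.29·706 = 36597.75.
Real GDP 2013 (at 2009 prices) = 10.72·162 + 3.34·59 + 42.30·188 + 15.95·706 = 21146.80.
Deflator = Nominal/Real × 100 = 36597.75/21146.80 × 100 = 173.065.

173.07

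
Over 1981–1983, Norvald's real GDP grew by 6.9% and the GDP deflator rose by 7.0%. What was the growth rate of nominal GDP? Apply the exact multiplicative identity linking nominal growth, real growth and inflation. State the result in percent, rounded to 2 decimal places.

(1 + g_nom) = (1 + g_real)(1 + π) = 1.0690 × 1.0700 = 1.14383.

14.38%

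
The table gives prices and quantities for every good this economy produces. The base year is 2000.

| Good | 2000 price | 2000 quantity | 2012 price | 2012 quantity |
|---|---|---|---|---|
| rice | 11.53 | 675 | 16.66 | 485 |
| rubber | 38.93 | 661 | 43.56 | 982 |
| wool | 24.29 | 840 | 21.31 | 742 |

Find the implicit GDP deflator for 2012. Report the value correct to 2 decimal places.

Nominal GDP 2012 = 16.66·485 + 43.56·982 + 21.31·742 = 66668.04.
Real GDP 2012 (at 2000 prices) = 11.53·485 + 38.93·982 + 24.29·742 = 61844.49.
Deflator = Nominal/Real × 100 = 66668.04/61844.49 × 100 = 107.799.

107.80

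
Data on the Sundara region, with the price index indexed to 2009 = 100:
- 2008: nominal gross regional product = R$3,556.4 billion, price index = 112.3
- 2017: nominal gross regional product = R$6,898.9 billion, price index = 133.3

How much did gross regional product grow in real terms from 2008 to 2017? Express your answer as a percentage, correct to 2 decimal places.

63.43%

Deflate each year: 2008 → 3556.4/1.123 = 3166.87; 2017 → 6898.9/1.333 = 5175.47.
So real gross regional product changed by 5175.47/3166.87 − 1 = 0.6343, i.e. 63.43%.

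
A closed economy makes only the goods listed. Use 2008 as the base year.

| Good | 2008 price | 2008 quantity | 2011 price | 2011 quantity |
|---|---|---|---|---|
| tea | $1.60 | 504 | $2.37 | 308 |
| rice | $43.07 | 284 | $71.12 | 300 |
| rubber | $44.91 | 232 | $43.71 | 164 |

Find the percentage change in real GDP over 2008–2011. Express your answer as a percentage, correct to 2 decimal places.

Real GDP 2008 = Nominal GDP 2008 = 1.60·504 + 43.07·284 + 44.91·232 = 23457.40.
Real GDP 2011 (at 2008 prices) = 1.60·308 + 43.07·300 + 44.91·164 = 20779.04.
Real growth = 20779.04/23457.40 − 1 = -0.1142.

-11.42%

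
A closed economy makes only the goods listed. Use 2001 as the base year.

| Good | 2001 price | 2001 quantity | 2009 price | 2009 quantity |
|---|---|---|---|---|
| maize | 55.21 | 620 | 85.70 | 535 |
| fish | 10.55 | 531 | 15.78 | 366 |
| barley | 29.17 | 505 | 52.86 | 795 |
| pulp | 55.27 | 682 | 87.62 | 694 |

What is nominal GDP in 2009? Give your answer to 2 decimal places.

Nominal GDP 2009 = Σ (p_2009 × q_2009) = 85.70·535 + 15.78·366 + 52.86·795 + 87.62·694 = 154456.96.

154456.96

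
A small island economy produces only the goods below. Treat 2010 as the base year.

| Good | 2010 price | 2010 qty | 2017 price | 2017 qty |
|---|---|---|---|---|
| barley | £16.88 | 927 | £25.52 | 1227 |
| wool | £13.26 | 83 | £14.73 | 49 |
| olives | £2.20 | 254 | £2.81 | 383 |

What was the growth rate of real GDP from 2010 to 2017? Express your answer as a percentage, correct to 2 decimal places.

Real GDP 2010 = Nominal GDP 2010 = 16.88·927 + 13.26·83 + 2.20·254 = 17307.14.
Real GDP 2017 (at 2010 prices) = 16.88·1227 + 13.26·49 + 2.20·383 = 22204.10.
Real growth = 22204.10/17307.14 − 1 = 0.2829.

28.29%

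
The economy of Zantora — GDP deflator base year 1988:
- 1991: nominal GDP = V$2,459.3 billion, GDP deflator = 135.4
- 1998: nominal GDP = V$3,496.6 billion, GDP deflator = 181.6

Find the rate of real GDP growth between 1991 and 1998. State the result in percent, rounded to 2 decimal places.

6.01%

Deflate each year: 1991 → 2459.3/1.354 = 1816.32; 1998 → 3496.6/1.816 = 1925.44.
So real GDP changed by 1925.44/1816.32 − 1 = 0.0601, i.e. 6.01%.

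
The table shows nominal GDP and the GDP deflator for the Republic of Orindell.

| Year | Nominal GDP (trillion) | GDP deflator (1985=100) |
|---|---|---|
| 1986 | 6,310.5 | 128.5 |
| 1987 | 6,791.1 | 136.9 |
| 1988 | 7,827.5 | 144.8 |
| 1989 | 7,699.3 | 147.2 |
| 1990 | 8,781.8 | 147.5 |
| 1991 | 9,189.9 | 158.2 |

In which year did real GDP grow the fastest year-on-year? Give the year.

1987: real = 6791.1/1.369 = 4960.63; growth vs 1986 (4910.89) = 1.01%.
1988: real = 7827.5/1.448 = 5405.73; growth vs 1987 (4960.63) = 8.97%.
1989: real = 7699.3/1.472 = 5230.50; growth vs 1988 (5405.73) = -3.24%.
1990: real = 8781.8/1.475 = 5953.76; growth vs 1989 (5230.50) = 13.83%.
1991: real = 9189.9/1.582 = 5809.04; growth vs 1990 (5953.76) = -2.43%.

1990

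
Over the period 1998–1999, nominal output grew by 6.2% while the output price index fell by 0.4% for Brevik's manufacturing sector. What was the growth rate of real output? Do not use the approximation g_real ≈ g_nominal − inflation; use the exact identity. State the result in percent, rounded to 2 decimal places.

6.63%

(1 + g_nom) = (1 + g_real)(1 + π), so g_real = 1.0620 / 0.9960 − 1 = 0.06627.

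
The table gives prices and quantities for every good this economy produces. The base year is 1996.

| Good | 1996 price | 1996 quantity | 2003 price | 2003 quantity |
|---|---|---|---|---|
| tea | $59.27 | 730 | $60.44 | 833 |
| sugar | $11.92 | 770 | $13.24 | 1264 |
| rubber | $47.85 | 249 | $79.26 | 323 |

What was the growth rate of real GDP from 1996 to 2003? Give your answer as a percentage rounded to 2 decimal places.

24.14%

Real GDP 1996 = Nominal GDP 1996 = 59.27·730 + 11.92·770 + 47.85·249 = 64360.15.
Real GDP 2003 (at 1996 prices) = 59.27·833 + 11.92·1264 + 47.85·323 = 79894.34.
Real growth = 79894.34/64360.15 − 1 = 0.2414.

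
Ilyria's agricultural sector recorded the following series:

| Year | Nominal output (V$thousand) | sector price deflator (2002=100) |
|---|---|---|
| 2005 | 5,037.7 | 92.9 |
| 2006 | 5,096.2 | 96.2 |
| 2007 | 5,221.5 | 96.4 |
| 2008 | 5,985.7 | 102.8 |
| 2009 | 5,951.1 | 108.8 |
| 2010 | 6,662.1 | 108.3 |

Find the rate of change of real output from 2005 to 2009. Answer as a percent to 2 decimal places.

0.87%

Real output 2005 = 5037.7/0.929 = 5422.71.
Real output 2009 = 5951.1/1.088 = 5469.76.
Change = 5469.76/5422.71 − 1 = 0.0087.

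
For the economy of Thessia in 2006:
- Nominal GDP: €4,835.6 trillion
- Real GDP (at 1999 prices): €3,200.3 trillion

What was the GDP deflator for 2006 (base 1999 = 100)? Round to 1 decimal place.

GDP deflator = (Nominal / Real) × 100 = 4835.6 / 3200.3 × 100 = 151.10.

151.1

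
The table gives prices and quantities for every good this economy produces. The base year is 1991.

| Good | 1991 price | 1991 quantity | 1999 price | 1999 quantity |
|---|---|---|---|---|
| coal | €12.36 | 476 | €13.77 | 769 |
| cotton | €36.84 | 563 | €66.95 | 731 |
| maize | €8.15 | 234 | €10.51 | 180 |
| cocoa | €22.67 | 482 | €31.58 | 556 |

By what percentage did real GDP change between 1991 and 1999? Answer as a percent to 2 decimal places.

Real GDP 1991 = Nominal GDP 1991 = 12.36·476 + 36.84·563 + 8.15·234 + 22.67·482 = 39458.32.
Real GDP 1999 (at 1991 prices) = 12.36·769 + 36.84·731 + 8.15·180 + 22.67·556 = 50506.40.
Real growth = 50506.40/39458.32 − 1 = 0.2800.

28.00%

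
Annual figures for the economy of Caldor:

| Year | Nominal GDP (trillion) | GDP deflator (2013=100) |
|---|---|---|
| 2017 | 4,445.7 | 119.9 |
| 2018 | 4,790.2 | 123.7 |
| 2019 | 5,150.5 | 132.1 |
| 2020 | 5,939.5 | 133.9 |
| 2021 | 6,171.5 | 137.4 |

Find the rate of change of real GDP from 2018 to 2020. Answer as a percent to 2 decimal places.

Real GDP 2018 = 4790.2/1.237 = 3872.43.
Real GDP 2020 = 5939.5/1.339 = 4435.77.
Change = 4435.77/3872.43 − 1 = 0.1455.

14.55%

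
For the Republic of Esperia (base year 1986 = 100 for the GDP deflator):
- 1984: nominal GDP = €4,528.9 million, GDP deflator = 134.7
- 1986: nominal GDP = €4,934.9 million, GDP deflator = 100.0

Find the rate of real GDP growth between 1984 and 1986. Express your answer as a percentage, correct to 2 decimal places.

46.78%

Deflate each year: 1984 → 4528.9/1.347 = 3362.21; 1986 → 4934.9/1.000 = 4934.90.
So real GDP changed by 4934.90/3362.21 − 1 = 0.4678, i.e. 46.78%.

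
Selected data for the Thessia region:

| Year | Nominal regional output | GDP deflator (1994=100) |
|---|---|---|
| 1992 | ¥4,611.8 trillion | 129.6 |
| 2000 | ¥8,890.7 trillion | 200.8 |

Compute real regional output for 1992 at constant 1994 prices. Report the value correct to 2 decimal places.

Real regional output = Nominal / (GDP deflator/100) = 4611.8 / 1.296 = 3558.49.

¥3,558.49 trillion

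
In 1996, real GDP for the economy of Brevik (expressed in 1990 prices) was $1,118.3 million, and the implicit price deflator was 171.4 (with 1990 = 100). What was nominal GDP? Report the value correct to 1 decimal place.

$1,916.8 million

Nominal GDP = Real × (implicit price deflator/100) = 1118.3 × 1.714 = 1916.77.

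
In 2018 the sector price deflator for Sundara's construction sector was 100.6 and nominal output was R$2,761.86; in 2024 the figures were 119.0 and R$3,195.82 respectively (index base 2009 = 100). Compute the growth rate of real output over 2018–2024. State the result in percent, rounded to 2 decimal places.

-2.18%

Deflate each year: 2018 → 2761.86/1.006 = 2745.39; 2024 → 3195.82/1.190 = 2685.56.
So real output changed by 2685.56/2745.39 − 1 = -0.0218, i.e. -2.18%.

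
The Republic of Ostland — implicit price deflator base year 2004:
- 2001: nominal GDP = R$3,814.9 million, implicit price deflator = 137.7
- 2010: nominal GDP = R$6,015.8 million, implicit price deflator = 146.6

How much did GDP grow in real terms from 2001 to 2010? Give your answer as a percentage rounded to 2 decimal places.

Real GDP 2001 = 3814.9 / 1.377 = 2770.44.
Real GDP 2010 = 6015.8 / 1.466 = 4103.55.
Real growth = 4103.55 / 2770.44 − 1 = 0.4812.

48.12%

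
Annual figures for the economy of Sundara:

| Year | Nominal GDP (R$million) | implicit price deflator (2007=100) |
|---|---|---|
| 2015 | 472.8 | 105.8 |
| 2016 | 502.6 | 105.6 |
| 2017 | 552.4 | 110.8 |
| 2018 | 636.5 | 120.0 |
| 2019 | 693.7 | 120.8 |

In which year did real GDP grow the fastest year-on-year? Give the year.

2016: real = 502.6/1.056 = 475.95; growth vs 2015 (446.88) = 6.51%.
2017: real = 552.4/1.108 = 498.56; growth vs 2016 (475.95) = 4.75%.
2018: real = 636.5/1.200 = 530.42; growth vs 2017 (498.56) = 6.39%.
2019: real = 693.7/1.208 = 574.25; growth vs 2018 (530.42) = 8.26%.

2019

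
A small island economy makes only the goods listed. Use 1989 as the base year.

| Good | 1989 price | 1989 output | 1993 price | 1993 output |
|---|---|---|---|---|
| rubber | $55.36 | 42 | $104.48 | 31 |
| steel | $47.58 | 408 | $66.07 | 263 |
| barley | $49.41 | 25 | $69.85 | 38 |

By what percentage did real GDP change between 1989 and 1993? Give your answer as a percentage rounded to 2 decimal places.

Real GDP 1989 = Nominal GDP 1989 = 55.36·42 + 47.58·408 + 49.41·25 = 22973.01.
Real GDP 1993 (at 1989 prices) = 55.36·31 + 47.58·263 + 49.41·38 = 16107.28.
Real growth = 16107.28/22973.01 − 1 = -0.2989.

-29.89%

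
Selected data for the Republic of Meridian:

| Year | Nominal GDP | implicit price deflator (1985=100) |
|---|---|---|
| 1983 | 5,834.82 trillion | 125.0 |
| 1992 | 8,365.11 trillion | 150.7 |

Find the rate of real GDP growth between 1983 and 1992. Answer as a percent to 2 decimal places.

Deflate each year: 1983 → 5834.82/1.250 = 4667.86; 1992 → 8365.11/1.507 = 5550.84.
So real GDP changed by 5550.84/4667.86 − 1 = 0.1892, i.e. 18.92%.

18.92%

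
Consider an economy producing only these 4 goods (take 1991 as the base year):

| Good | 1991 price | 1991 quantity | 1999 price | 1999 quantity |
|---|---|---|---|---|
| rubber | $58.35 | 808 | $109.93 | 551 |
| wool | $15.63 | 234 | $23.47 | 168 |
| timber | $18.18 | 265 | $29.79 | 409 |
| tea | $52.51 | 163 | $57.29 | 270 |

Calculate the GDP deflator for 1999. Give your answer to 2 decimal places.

Nominal GDP 1999 = 109.93·551 + 23.47·168 + 29.79·409 + 57.29·270 = 92166.80.
Real GDP 1999 (at 1991 prices) = 58.35·551 + 15.63·168 + 18.18·409 + 52.51·270 = 56390.01.
Deflator = Nominal/Real × 100 = 92166.80/56390.01 × 100 = 163.445.

163.45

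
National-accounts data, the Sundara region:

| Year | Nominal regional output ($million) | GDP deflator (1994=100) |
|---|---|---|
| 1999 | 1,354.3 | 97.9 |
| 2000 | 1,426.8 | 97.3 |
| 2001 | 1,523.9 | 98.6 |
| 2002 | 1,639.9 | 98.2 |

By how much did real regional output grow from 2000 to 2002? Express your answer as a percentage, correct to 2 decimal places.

13.88%

Real regional output 2000 = 1426.8/0.973 = 1466.39.
Real regional output 2002 = 1639.9/0.982 = 1669.96.
Change = 1669.96/1466.39 − 1 = 0.1388.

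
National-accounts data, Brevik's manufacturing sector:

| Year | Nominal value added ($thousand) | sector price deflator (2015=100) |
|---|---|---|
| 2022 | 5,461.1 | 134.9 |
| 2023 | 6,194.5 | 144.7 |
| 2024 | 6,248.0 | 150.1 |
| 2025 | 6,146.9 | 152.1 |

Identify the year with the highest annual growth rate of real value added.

2023

2023: real = 6194.5/1.447 = 4280.93; growth vs 2022 (4048.26) = 5.75%.
2024: real = 6248.0/1.501 = 4162.56; growth vs 2023 (4280.93) = -2.77%.
2025: real = 6146.9/1.521 = 4041.35; growth vs 2024 (4162.56) = -2.91%.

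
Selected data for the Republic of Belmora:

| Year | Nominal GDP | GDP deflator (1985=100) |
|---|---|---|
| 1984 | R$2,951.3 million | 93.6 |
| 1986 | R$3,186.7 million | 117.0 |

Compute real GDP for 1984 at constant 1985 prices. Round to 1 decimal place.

R$3,153.1 million

Real GDP = Nominal / (GDP deflator/100) = 2951.3 / 0.936 = 3153.10.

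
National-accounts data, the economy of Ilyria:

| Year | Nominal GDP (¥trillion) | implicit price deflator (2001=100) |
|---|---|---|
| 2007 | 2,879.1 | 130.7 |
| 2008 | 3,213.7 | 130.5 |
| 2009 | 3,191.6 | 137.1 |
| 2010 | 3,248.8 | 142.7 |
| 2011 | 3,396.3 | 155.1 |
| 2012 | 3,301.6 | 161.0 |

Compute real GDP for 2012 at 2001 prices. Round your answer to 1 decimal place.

Real GDP 2012 = 3301.6 / 1.610 = 2050.68.

¥2,050.7 trillion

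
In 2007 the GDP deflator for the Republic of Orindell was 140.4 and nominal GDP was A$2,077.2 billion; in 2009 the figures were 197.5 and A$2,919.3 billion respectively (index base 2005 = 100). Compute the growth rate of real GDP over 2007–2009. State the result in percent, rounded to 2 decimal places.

Deflate each year: 2007 → 2077.2/1.404 = 1479.49; 2009 → 2919.3/1.975 = 1478.13.
So real GDP changed by 1478.13/1479.49 − 1 = -0.0009, i.e. -0.09%.

-0.09%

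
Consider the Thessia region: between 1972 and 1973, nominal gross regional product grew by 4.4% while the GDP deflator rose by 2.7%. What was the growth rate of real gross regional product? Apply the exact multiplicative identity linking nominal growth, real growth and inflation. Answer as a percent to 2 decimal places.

(1 + g_nom) = (1 + g_real)(1 + π), so g_real = 1.0440 / 1.0270 − 1 = 0.01655.

1.66%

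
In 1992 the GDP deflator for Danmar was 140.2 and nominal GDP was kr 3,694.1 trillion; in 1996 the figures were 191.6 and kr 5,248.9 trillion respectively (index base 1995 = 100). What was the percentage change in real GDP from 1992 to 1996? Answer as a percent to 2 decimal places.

Deflate each year: 1992 → 3694.1/1.402 = 2634.88; 1996 → 5248.9/1.916 = 2739.51.
So real GDP changed by 2739.51/2634.88 − 1 = 0.0397, i.e. 3.97%.

3.97%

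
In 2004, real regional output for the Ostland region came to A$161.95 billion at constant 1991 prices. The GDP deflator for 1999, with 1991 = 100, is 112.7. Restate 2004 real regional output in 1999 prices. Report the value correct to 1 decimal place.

Real regional output in 1999 prices = Real regional output in 1991 prices × (P_1999/P_1991) = 161.95 × 1.127 = 182.52.

A$182.5 billion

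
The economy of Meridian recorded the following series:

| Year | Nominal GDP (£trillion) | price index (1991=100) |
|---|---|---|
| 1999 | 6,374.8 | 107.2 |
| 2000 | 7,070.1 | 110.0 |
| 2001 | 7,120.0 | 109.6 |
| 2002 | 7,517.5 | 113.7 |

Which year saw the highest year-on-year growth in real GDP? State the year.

2000

2000: real = 7070.1/1.100 = 6427.36; growth vs 1999 (5946.64) = 8.08%.
2001: real = 7120.0/1.096 = 6496.35; growth vs 2000 (6427.36) = 1.07%.
2002: real = 7517.5/1.137 = 6611.70; growth vs 2001 (6496.35) = 1.78%.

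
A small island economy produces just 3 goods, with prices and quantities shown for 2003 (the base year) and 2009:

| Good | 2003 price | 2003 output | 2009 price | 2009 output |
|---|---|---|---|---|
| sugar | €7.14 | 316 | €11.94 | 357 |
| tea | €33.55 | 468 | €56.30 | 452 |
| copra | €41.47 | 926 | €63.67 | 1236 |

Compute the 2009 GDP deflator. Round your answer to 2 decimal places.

157.18

Nominal GDP 2009 = 11.94·357 + 56.30·452 + 63.67·1236 = 108406.30.
Real GDP 2009 (at 2003 prices) = 7.14·357 + 33.55·452 + 41.47·1236 = 68970.50.
Deflator = Nominal/Real × 100 = 108406.30/68970.50 × 100 = 157.178.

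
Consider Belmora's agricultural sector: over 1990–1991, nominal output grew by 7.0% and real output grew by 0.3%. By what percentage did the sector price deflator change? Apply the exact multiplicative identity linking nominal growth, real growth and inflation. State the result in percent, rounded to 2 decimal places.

6.68%

(1 + g_nom) = (1 + g_real)(1 + π), so π = 1.0700 / 1.0030 − 1 = 0.06680.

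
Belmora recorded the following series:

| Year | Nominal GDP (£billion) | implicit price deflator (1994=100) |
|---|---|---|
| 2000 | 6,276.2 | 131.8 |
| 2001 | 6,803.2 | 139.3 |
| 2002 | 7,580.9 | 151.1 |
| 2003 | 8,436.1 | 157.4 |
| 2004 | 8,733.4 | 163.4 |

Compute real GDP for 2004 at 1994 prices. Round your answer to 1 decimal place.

£5,344.8 billion

Real GDP 2004 = 8733.4 / 1.634 = 5344.80.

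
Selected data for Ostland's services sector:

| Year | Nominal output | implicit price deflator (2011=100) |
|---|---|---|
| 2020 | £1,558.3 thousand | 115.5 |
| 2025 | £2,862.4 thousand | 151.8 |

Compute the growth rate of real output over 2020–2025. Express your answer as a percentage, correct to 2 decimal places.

Deflate each year: 2020 → 1558.3/1.155 = 1349.18; 2025 → 2862.4/1.518 = 1885.64.
So real output changed by 1885.64/1349.18 − 1 = 0.3976, i.e. 39.76%.

39.76%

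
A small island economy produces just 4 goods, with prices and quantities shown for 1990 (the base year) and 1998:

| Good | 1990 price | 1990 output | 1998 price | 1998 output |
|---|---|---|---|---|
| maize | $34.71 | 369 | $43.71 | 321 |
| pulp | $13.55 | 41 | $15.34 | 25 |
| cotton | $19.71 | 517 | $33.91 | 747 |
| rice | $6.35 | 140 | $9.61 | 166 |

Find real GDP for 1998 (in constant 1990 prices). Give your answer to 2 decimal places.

Real GDP 1998 = Σ (p_1990 × q_1998) = 34.71·321 + 13.55·25 + 19.71·747 + 6.35·166 = 27258.13.

$27258.13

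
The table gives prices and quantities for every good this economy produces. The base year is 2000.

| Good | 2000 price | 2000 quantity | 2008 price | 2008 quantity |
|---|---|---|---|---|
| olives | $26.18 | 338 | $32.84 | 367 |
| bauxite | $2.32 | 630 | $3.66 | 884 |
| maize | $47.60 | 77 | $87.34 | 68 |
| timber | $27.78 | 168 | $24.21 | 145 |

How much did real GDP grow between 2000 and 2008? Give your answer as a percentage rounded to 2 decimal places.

1.51%

Real GDP 2000 = Nominal GDP 2000 = 26.18·338 + 2.32·630 + 47.60·77 + 27.78·168 = 18642.68.
Real GDP 2008 (at 2000 prices) = 26.18·367 + 2.32·884 + 47.60·68 + 27.78·145 = 18923.84.
Real growth = 18923.84/18642.68 − 1 = 0.0151.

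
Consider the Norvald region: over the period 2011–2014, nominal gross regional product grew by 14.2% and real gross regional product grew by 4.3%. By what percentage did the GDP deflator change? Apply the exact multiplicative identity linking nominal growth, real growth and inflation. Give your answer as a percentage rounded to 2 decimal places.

(1 + g_nom) = (1 + g_real)(1 + π), so π = 1.1420 / 1.0430 − 1 = 0.09492.

9.49%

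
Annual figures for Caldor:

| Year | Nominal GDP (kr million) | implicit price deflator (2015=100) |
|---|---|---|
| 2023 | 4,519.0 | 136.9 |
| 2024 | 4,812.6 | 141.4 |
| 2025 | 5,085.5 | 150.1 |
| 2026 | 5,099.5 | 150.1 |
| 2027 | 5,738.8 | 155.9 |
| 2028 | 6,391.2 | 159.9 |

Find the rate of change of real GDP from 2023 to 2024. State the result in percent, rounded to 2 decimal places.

3.11%

Real GDP 2023 = 4519.0/1.369 = 3300.95.
Real GDP 2024 = 4812.6/1.414 = 3403.54.
Change = 3403.54/3300.95 − 1 = 0.0311.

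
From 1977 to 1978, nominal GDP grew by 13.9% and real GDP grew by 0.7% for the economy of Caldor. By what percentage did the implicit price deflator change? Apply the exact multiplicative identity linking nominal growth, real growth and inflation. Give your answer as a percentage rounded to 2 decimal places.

(1 + g_nom) = (1 + g_real)(1 + π), so π = 1.1390 / 1.0070 − 1 = 0.13108.

13.11%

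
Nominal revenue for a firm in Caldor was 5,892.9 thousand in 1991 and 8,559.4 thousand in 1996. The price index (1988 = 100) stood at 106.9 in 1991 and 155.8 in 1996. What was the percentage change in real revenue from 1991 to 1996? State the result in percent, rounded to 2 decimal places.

Real revenue 1991 = 5892.9 / 1.069 = 5512.54.
Real revenue 1996 = 8559.4 / 1.558 = 5493.84.
Real growth = 5493.84 / 5512.54 − 1 = -0.0034.

-0.34%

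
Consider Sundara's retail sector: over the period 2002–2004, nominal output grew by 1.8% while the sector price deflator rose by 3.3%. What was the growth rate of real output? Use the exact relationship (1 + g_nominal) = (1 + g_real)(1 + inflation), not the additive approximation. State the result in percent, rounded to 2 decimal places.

-1.45%

(1 + g_nom) = (1 + g_real)(1 + π), so g_real = 1.0180 / 1.0330 − 1 = -0.01452.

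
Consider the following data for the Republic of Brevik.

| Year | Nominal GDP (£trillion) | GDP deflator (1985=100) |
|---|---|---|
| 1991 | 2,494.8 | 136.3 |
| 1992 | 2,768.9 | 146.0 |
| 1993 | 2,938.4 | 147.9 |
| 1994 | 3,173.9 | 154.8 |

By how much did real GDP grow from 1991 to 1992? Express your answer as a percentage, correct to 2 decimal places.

Real GDP 1991 = 2494.8/1.363 = 1830.37.
Real GDP 1992 = 2768.9/1.460 = 1896.51.
Change = 1896.51/1830.37 − 1 = 0.0361.

3.61%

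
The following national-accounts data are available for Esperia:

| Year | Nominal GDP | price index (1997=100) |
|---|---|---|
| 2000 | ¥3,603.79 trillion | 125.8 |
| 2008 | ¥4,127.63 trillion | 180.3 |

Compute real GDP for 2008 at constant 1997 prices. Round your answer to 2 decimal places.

Real GDP = Nominal / (price index/100) = 4127.63 / 1.803 = 2289.31.

¥2,289.31 trillion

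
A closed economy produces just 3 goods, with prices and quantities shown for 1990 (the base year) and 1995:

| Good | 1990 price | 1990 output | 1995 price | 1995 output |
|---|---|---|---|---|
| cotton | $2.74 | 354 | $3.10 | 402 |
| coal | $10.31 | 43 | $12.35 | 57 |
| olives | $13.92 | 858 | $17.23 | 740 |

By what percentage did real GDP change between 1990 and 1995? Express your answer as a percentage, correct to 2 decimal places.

Real GDP 1990 = Nominal GDP 1990 = 2.74·354 + 10.31·43 + 13.92·858 = 13356.65.
Real GDP 1995 (at 1990 prices) = 2.74·402 + 10.31·57 + 13.92·740 = 11989.95.
Real growth = 11989.95/13356.65 − 1 = -0.1023.

-10.23%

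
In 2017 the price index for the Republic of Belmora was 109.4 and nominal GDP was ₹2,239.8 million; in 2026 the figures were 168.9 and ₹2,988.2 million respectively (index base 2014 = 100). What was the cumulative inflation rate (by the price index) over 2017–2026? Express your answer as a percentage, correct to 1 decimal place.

54.4%

Price-level change = 168.9 / 109.4 − 1 = 0.5439.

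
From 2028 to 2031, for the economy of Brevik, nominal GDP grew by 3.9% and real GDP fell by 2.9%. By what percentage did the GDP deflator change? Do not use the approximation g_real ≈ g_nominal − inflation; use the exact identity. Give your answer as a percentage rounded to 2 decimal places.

7.00%

(1 + g_nom) = (1 + g_real)(1 + π), so π = 1.0390 / 0.9710 − 1 = 0.07003.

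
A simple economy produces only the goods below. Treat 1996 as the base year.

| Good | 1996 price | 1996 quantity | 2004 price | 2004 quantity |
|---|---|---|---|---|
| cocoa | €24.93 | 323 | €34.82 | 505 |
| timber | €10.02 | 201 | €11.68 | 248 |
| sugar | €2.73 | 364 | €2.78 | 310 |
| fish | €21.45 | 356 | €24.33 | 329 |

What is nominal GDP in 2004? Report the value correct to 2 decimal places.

€29347.11

Nominal GDP 2004 = Σ (p_2004 × q_2004) = 34.82·505 + 11.68·248 + 2.78·310 + 24.33·329 = 29347.11.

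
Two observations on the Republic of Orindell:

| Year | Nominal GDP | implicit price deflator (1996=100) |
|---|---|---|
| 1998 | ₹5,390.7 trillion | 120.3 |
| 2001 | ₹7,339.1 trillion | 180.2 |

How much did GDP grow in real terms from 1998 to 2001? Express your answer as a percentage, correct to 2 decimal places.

Real GDP 1998 = 5390.7 / 1.203 = 4481.05.
Real GDP 2001 = 7339.1 / 1.802 = 4072.75.
Real growth = 4072.75 / 4481.05 − 1 = -0.0911.

-9.11%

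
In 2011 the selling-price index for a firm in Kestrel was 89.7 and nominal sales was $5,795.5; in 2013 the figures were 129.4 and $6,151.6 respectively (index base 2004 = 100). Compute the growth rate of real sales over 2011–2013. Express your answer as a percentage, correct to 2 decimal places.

-26.42%

Real sales 2011 = 5795.5 / 0.897 = 6460.98.
Real sales 2013 = 6151.6 / 1.294 = 4753.94.
Real growth = 4753.94 / 6460.98 − 1 = -0.2642.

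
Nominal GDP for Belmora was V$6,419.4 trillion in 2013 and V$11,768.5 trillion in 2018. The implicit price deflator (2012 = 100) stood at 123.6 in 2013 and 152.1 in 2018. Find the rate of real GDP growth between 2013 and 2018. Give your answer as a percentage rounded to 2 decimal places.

Real GDP 2013 = 6419.4 / 1.236 = 5193.69.
Real GDP 2018 = 11768.5 / 1.521 = 7737.34.
Real growth = 7737.34 / 5193.69 − 1 = 0.4898.

48.98%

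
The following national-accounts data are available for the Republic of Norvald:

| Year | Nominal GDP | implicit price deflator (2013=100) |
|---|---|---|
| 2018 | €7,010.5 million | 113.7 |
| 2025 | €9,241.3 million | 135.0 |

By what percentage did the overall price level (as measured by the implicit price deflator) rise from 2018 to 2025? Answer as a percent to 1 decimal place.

Price-level change = 135.0 / 113.7 − 1 = 0.1873.

18.7%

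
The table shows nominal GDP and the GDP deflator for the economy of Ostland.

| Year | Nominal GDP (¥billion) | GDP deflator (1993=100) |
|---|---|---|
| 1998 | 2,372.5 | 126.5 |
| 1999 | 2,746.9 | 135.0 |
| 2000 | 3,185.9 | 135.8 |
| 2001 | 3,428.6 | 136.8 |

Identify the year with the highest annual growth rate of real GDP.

1999: real = 2746.9/1.350 = 2034.74; growth vs 1998 (1875.49) = 8.49%.
2000: real = 3185.9/1.358 = 2346.02; growth vs 1999 (2034.74) = 15.30%.
2001: real = 3428.6/1.368 = 2506.29; growth vs 2000 (2346.02) = 6.83%.

2000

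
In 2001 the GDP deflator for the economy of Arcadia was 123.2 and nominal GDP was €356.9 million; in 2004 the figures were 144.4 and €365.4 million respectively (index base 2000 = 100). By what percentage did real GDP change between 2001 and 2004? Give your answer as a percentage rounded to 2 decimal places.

-12.65%

Deflate each year: 2001 → 356.9/1.232 = 289.69; 2004 → 365.4/1.444 = 253.05.
So real GDP changed by 253.05/289.69 − 1 = -0.1265, i.e. -12.65%.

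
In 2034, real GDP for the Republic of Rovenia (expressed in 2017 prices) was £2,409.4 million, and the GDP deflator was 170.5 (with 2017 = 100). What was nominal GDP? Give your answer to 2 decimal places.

Nominal GDP = Real × (GDP deflator/100) = 2409.4 × 1.705 = 4108.03.

£4,108.03 million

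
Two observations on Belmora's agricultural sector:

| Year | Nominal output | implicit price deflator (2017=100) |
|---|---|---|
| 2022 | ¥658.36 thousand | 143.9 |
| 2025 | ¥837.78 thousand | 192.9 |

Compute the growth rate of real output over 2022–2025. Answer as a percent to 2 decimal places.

-5.07%

Deflate each year: 2022 → 658.36/1.439 = 457.51; 2025 → 837.78/1.929 = 434.31.
So real output changed by 434.31/457.51 − 1 = -0.0507, i.e. -5.07%.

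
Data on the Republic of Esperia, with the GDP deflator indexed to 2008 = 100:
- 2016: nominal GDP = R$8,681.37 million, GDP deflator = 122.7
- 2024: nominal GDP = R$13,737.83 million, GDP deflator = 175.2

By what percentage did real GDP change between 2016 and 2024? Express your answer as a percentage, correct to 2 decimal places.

Real GDP 2016 = 8681.37 / 1.227 = 7075.28.
Real GDP 2024 = 13737.83 / 1.752 = 7841.23.
Real growth = 7841.23 / 7075.28 − 1 = 0.1083.

10.83%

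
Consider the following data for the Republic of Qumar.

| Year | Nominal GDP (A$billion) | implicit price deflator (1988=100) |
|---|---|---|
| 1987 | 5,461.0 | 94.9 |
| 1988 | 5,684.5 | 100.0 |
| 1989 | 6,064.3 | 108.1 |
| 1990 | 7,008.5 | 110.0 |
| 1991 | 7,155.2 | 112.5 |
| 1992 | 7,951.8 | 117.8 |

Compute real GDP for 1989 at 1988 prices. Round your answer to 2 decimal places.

A$5,609.90 billion

Real GDP 1989 = 6064.3 / 1.081 = 5609.90.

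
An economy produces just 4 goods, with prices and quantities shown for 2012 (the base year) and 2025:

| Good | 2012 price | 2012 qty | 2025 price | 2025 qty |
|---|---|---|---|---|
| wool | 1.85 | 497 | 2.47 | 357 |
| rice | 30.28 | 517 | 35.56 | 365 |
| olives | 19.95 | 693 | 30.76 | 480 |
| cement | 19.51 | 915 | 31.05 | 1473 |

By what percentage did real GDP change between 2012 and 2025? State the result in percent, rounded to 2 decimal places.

Real GDP 2012 = Nominal GDP 2012 = 1.85·497 + 30.28·517 + 19.95·693 + 19.51·915 = 48251.21.
Real GDP 2025 (at 2012 prices) = 1.85·357 + 30.28·365 + 19.95·480 + 19.51·1473 = 50026.88.
Real growth = 50026.88/48251.21 − 1 = 0.0368.

3.68%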